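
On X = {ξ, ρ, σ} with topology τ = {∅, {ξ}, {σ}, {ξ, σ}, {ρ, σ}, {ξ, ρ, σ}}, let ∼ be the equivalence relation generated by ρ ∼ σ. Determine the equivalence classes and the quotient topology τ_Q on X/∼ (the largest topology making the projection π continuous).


X/∼ = {[ξ], [ρ=σ]}; |τ_Q| = 4.

Equivalence classes: [ξ], [ρ=σ].
Quotient map π: X → X/∼ sends ξ ↦ [ξ], ρ ↦ [ρ=σ], σ ↦ [ρ=σ].
For each subset V ⊆ X/∼, compute π^{-1}(V) ⊆ X and check whether π^{-1}(V) ∈ τ. V is open in τ_Q iff π^{-1}(V) ∈ τ.
  V = {}: π^{-1}(V) = ∅ ∈ τ ✓.
  V = {[ξ]}: π^{-1}(V) = {ξ} ∈ τ ✓.
  V = {[ρ=σ]}: π^{-1}(V) = {ρ, σ} ∈ τ ✓.
  V = {[ξ], [ρ=σ]}: π^{-1}(V) = {ξ, ρ, σ} ∈ τ ✓.
Open sets in the quotient: τ_Q = {{}, {[ξ]}, {[ρ=σ]}, {[ξ], [ρ=σ]}} (4 elements).


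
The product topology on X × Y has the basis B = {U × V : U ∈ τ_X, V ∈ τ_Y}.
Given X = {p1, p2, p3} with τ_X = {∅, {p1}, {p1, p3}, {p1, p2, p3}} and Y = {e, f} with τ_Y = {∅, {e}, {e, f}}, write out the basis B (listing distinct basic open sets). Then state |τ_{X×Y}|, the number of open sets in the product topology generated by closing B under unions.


Basis B = {∅ × ∅, {p1} × {e}, {p1} × {e, f}, {p1, p3} × {e}, {p1, p2, p3} × {e}, {p1, p3} × {e, f}, {p1, p2, p3} × {e, f}}; |τ_{X×Y}| = 10.

Enumerate products U × V with U ∈ τ_X, V ∈ τ_Y (deduplicated):
  ∅ × ∅ = {} (∅)
  {p1} × {e} = {(p1,e)}
  {p1} × {e, f} = {(p1,e), (p1,f)}
  {p1, p3} × {e} = {(p1,e), (p3,e)}
  {p1, p2, p3} × {e} = {(p1,e), (p2,e), (p3,e)}
  {p1, p3} × {e, f} = {(p1,e), (p1,f), (p3,e), (p3,f)}
  {p1, p2, p3} × {e, f} = {(p1,e), (p1,f), (p2,e), (p2,f), (p3,e), (p3,f)}
These 7 distinct sets form the basis B.
Close under arbitrary unions to get τ_{X×Y}; counting gives |τ_{X×Y}| = 10.


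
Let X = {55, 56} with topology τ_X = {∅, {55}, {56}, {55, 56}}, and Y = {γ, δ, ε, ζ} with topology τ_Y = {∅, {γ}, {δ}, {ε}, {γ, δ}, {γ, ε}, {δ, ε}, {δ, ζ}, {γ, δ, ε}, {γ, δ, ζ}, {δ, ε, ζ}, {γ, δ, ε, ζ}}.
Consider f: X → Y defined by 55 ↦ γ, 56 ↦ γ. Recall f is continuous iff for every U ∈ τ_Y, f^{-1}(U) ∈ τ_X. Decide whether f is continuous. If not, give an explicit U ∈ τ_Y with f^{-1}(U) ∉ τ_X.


f IS continuous.

Compute f^{-1}(U) for each U ∈ τ_Y:
  U = ∅: f^{-1}(U) = ∅ ∈ τ_X ✓.
  U = {γ}: f^{-1}(U) = {55, 56} ∈ τ_X ✓.
  U = {δ}: f^{-1}(U) = ∅ ∈ τ_X ✓.
  U = {ε}: f^{-1}(U) = ∅ ∈ τ_X ✓.
  U = {γ, δ}: f^{-1}(U) = {55, 56} ∈ τ_X ✓.
  U = {γ, ε}: f^{-1}(U) = {55, 56} ∈ τ_X ✓.
  U = {δ, ε}: f^{-1}(U) = ∅ ∈ τ_X ✓.
  U = {δ, ζ}: f^{-1}(U) = ∅ ∈ τ_X ✓.
  U = {γ, δ, ε}: f^{-1}(U) = {55, 56} ∈ τ_X ✓.
  U = {γ, δ, ζ}: f^{-1}(U) = {55, 56} ∈ τ_X ✓.
  U = {δ, ε, ζ}: f^{-1}(U) = ∅ ∈ τ_X ✓.
  U = {γ, δ, ε, ζ}: f^{-1}(U) = {55, 56} ∈ τ_X ✓.
Every preimage lies in τ_X, so f IS continuous.


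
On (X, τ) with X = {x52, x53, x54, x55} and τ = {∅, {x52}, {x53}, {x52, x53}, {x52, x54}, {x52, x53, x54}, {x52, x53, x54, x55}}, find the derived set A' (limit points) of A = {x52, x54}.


A' = {x54, x55}

For each x ∈ X, list the open sets U ∈ τ with x ∈ U, then check whether U ∩ (A ∖ {x}) ≠ ∅ for every such U.
  x = x52: open {x52} ∋ x has {x52} ∩ (A ∖ {x52}) = ∅, so x is NOT a limit point.
  x = x53: open {x53} ∋ x has {x53} ∩ (A ∖ {x53}) = ∅, so x is NOT a limit point.
  x = x54: opens ∋ x are {x52, x54}, {x52, x53, x54}, {x52, x53, x54, x55}; each meets A ∖ {x54}, so x IS a limit point.
  x = x55: opens ∋ x are {x52, x53, x54, x55}; each meets A ∖ {x55}, so x IS a limit point.
Collecting: A' = {x54, x55}.


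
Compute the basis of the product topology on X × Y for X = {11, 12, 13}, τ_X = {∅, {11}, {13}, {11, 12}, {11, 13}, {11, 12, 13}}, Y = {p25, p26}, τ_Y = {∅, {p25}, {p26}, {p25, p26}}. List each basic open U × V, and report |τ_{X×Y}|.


Basis B = {∅ × ∅, {11} × {p25}, {11} × {p26}, {13} × {p25}, {13} × {p26}, {11} × {p25, p26}, {11, 12} × {p25}, {11, 13} × {p25}, {11, 12} × {p26}, {11, 13} × {p26}, {13} × {p25, p26}, {11, 12, 13} × {p25}, {11, 12, 13} × {p26}, {11, 12} × {p25, p26}, {11, 13} × {p25, p26}, {11, 12, 13} × {p25, p26}}; |τ_{X×Y}| = 36.

Enumerate products U × V with U ∈ τ_X, V ∈ τ_Y (deduplicated):
  ∅ × ∅ = {} (∅)
  {11} × {p25} = {(11,p25)}
  {11} × {p26} = {(11,p26)}
  {13} × {p25} = {(13,p25)}
  {13} × {p26} = {(13,p26)}
  {11} × {p25, p26} = {(11,p25), (11,p26)}
  {11, 12} × {p25} = {(11,p25), (12,p25)}
  {11, 13} × {p25} = {(11,p25), (13,p25)}
  {11, 12} × {p26} = {(11,p26), (12,p26)}
  {11, 13} × {p26} = {(11,p26), (13,p26)}
  {13} × {p25, p26} = {(13,p25), (13,p26)}
  {11, 12, 13} × {p25} = {(11,p25), (12,p25), (13,p25)}
  {11, 12, 13} × {p26} = {(11,p26), (12,p26), (13,p26)}
  {11, 12} × {p25, p26} = {(11,p25), (11,p26), (12,p25), (12,p26)}
  {11, 13} × {p25, p26} = {(11,p25), (11,p26), (13,p25), (13,p26)}
  {11, 12, 13} × {p25, p26} = {(11,p25), (11,p26), (12,p25), (12,p26), (13,p25), (13,p26)}
These 16 distinct sets form the basis B.
Close under arbitrary unions to get τ_{X×Y}; counting gives |τ_{X×Y}| = 36.


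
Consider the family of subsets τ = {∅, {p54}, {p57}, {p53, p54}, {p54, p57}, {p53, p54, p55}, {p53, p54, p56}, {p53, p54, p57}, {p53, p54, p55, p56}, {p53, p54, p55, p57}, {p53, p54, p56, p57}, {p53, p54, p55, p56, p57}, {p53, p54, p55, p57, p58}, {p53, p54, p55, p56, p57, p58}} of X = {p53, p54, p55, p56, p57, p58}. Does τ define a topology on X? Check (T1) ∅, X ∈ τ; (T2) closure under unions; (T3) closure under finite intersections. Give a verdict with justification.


τ IS a topology on X.

Axiom (T1): ∅ ∈ τ? Yes; X ∈ τ? Yes.
Axiom (T2/T3): check pairwise unions and intersections of members of τ.
All pairwise intersections and unions checked — each lies in τ. Therefore τ satisfies (T1), (T2), (T3): it IS a topology on X.


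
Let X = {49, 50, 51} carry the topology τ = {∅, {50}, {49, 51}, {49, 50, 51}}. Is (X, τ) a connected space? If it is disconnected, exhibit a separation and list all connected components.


(X, τ) is disconnected; components = [{50}, {49, 51}].

Find clopen sets (U ∈ τ with X ∖ U ∈ τ):
  U = ∅, X ∖ U = {49, 50, 51} — both open, so U is clopen.
  U = {50}, X ∖ U = {49, 51} — both open, so U is clopen.
  U = {49, 51}, X ∖ U = {50} — both open, so U is clopen.
  U = {49, 50, 51}, X ∖ U = ∅ — both open, so U is clopen.
Nontrivial clopen(s) exist: e.g. {50}. So (X, τ) is disconnected.
Compute connected components by grouping points that agree on all clopens:
  component: {50}
  component: {49, 51}


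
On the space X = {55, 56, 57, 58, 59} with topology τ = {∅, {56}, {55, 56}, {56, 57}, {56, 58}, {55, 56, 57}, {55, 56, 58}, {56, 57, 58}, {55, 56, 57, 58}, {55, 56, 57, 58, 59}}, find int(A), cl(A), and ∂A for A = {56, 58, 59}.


int(A) = {56, 58}, cl(A) = {55, 56, 57, 58, 59}, ∂A = {55, 57, 59}.

Closed sets in (X, τ) are complements of opens:
  closed(X, τ) = {∅, {59}, {55, 59}, {57, 59}, {58, 59}, {55, 57, 59}, {55, 58, 59}, {57, 58, 59}, {55, 57, 58, 59}, {55, 56, 57, 58, 59}}.
int(A) = ⋃ {U ∈ τ : U ⊆ A}. Opens contained in A: ∅, {56}, {56, 58}.
Taking the union of these: int(A) = {56, 58}.
cl(A) = ⋂ {C closed : A ⊆ C}. Closed sets containing A: {55, 56, 57, 58, 59}.
Intersecting these: cl(A) = {55, 56, 57, 58, 59}.
∂A = cl(A) ∖ int(A) = {55, 56, 57, 58, 59} ∖ {56, 58} = {55, 57, 59}.


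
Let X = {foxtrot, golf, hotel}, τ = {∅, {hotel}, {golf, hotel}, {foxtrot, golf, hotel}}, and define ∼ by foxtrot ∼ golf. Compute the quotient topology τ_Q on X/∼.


X/∼ = {[foxtrot=golf], [hotel]}; |τ_Q| = 3.

Equivalence classes: [foxtrot=golf], [hotel].
Quotient map π: X → X/∼ sends foxtrot ↦ [foxtrot=golf], golf ↦ [foxtrot=golf], hotel ↦ [hotel].
For each subset V ⊆ X/∼, compute π^{-1}(V) ⊆ X and check whether π^{-1}(V) ∈ τ. V is open in τ_Q iff π^{-1}(V) ∈ τ.
  V = {}: π^{-1}(V) = ∅ ∈ τ ✓.
  V = {[foxtrot=golf]}: π^{-1}(V) = {foxtrot, golf} ∉ τ ✗.
  V = {[hotel]}: π^{-1}(V) = {hotel} ∈ τ ✓.
  V = {[foxtrot=golf], [hotel]}: π^{-1}(V) = {foxtrot, golf, hotel} ∈ τ ✓.
Open sets in the quotient: τ_Q = {{}, {[hotel]}, {[foxtrot=golf], [hotel]}} (3 elements).


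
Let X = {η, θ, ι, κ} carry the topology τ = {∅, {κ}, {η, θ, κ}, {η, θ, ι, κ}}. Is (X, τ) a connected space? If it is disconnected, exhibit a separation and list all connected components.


(X, τ) is connected.

Find clopen sets (U ∈ τ with X ∖ U ∈ τ):
  U = ∅, X ∖ U = {η, θ, ι, κ} — both open, so U is clopen.
  U = {η, θ, ι, κ}, X ∖ U = ∅ — both open, so U is clopen.
Only trivial clopens (∅ and X) exist, so (X, τ) is connected.
Compute connected components by grouping points that agree on all clopens:
  component: {η, θ, ι, κ}


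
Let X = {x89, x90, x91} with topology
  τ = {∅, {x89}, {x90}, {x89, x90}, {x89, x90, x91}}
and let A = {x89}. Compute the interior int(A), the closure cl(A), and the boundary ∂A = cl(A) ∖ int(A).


int(A) = {x89}, cl(A) = {x89, x91}, ∂A = {x91}.

Closed sets in (X, τ) are complements of opens:
  closed(X, τ) = {∅, {x91}, {x89, x91}, {x90, x91}, {x89, x90, x91}}.
int(A) = ⋃ {U ∈ τ : U ⊆ A}. Opens contained in A: ∅, {x89}.
Taking the union of these: int(A) = {x89}.
cl(A) = ⋂ {C closed : A ⊆ C}. Closed sets containing A: {x89, x91}, {x89, x90, x91}.
Intersecting these: cl(A) = {x89, x91}.
∂A = cl(A) ∖ int(A) = {x89, x91} ∖ {x89} = {x91}.


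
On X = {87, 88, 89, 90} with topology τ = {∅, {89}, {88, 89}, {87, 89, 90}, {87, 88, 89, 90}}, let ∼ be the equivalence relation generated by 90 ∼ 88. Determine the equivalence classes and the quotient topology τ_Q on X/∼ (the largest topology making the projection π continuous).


X/∼ = {[87], [88=90], [89]}; |τ_Q| = 3.

Equivalence classes: [87], [88=90], [89].
Quotient map π: X → X/∼ sends 87 ↦ [87], 88 ↦ [88=90], 89 ↦ [89], 90 ↦ [88=90].
For each subset V ⊆ X/∼, compute π^{-1}(V) ⊆ X and check whether π^{-1}(V) ∈ τ. V is open in τ_Q iff π^{-1}(V) ∈ τ.
  V = {}: π^{-1}(V) = ∅ ∈ τ ✓.
  V = {[87]}: π^{-1}(V) = {87} ∉ τ ✗.
  V = {[88=90]}: π^{-1}(V) = {88, 90} ∉ τ ✗.
  V = {[87], [88=90]}: π^{-1}(V) = {87, 88, 90} ∉ τ ✗.
  V = {[89]}: π^{-1}(V) = {89} ∈ τ ✓.
  V = {[87], [89]}: π^{-1}(V) = {87, 89} ∉ τ ✗.
  V = {[88=90], [89]}: π^{-1}(V) = {88, 89, 90} ∉ τ ✗.
  V = {[87], [88=90], [89]}: π^{-1}(V) = {87, 88, 89, 90} ∈ τ ✓.
Open sets in the quotient: τ_Q = {{}, {[89]}, {[87], [88=90], [89]}} (3 elements).


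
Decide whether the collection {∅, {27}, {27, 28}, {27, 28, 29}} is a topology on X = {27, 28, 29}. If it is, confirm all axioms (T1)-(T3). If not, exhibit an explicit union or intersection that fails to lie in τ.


τ IS a topology on X.

Axiom (T1): ∅ ∈ τ? Yes; X ∈ τ? Yes.
Axiom (T2/T3): check pairwise unions and intersections of members of τ.
All pairwise intersections and unions checked — each lies in τ. Therefore τ satisfies (T1), (T2), (T3): it IS a topology on X.


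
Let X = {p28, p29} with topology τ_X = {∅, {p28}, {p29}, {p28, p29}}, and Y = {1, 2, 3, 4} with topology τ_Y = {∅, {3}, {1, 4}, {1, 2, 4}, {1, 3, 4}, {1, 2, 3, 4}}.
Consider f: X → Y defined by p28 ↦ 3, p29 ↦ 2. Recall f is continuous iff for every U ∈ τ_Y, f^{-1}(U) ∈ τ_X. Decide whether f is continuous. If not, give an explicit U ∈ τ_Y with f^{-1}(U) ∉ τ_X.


f IS continuous.

Compute f^{-1}(U) for each U ∈ τ_Y:
  U = ∅: f^{-1}(U) = ∅ ∈ τ_X ✓.
  U = {3}: f^{-1}(U) = {p28} ∈ τ_X ✓.
  U = {1, 4}: f^{-1}(U) = ∅ ∈ τ_X ✓.
  U = {1, 2, 4}: f^{-1}(U) = {p29} ∈ τ_X ✓.
  U = {1, 3, 4}: f^{-1}(U) = {p28} ∈ τ_X ✓.
  U = {1, 2, 3, 4}: f^{-1}(U) = {p28, p29} ∈ τ_X ✓.
Every preimage lies in τ_X, so f IS continuous.


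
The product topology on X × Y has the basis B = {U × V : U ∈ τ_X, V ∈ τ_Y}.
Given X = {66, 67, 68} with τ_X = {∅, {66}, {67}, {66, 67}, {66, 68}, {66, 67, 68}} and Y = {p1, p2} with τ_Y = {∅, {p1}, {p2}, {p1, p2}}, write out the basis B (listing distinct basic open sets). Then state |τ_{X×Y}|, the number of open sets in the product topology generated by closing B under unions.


Basis B = {∅ × ∅, {66} × {p1}, {66} × {p2}, {67} × {p1}, {67} × {p2}, {66} × {p1, p2}, {66, 67} × {p1}, {66, 68} × {p1}, {66, 67} × {p2}, {66, 68} × {p2}, {67} × {p1, p2}, {66, 67, 68} × {p1}, {66, 67, 68} × {p2}, {66, 67} × {p1, p2}, {66, 68} × {p1, p2}, {66, 67, 68} × {p1, p2}}; |τ_{X×Y}| = 36.

Enumerate products U × V with U ∈ τ_X, V ∈ τ_Y (deduplicated):
  ∅ × ∅ = {} (∅)
  {66} × {p1} = {(66,p1)}
  {66} × {p2} = {(66,p2)}
  {67} × {p1} = {(67,p1)}
  {67} × {p2} = {(67,p2)}
  {66} × {p1, p2} = {(66,p1), (66,p2)}
  {66, 67} × {p1} = {(66,p1), (67,p1)}
  {66, 68} × {p1} = {(66,p1), (68,p1)}
  {66, 67} × {p2} = {(66,p2), (67,p2)}
  {66, 68} × {p2} = {(66,p2), (68,p2)}
  {67} × {p1, p2} = {(67,p1), (67,p2)}
  {66, 67, 68} × {p1} = {(66,p1), (67,p1), (68,p1)}
  {66, 67, 68} × {p2} = {(66,p2), (67,p2), (68,p2)}
  {66, 67} × {p1, p2} = {(66,p1), (66,p2), (67,p1), (67,p2)}
  {66, 68} × {p1, p2} = {(66,p1), (66,p2), (68,p1), (68,p2)}
  {66, 67, 68} × {p1, p2} = {(66,p1), (66,p2), (67,p1), (67,p2), (68,p1), (68,p2)}
These 16 distinct sets form the basis B.
Close under arbitrary unions to get τ_{X×Y}; counting gives |τ_{X×Y}| = 36.


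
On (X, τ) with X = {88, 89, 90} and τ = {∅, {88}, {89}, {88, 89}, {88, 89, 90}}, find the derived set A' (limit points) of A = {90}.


A' = ∅

For each x ∈ X, list the open sets U ∈ τ with x ∈ U, then check whether U ∩ (A ∖ {x}) ≠ ∅ for every such U.
  x = 88: open {88} ∋ x has {88} ∩ (A ∖ {88}) = ∅, so x is NOT a limit point.
  x = 89: open {89} ∋ x has {89} ∩ (A ∖ {89}) = ∅, so x is NOT a limit point.
  x = 90: open {88, 89, 90} ∋ x has {88, 89, 90} ∩ (A ∖ {90}) = ∅, so x is NOT a limit point.
Collecting: A' = ∅.


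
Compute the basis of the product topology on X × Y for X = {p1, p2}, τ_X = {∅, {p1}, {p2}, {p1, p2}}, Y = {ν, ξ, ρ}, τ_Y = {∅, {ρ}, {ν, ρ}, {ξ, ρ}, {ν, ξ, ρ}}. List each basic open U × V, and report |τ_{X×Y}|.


Basis B = {∅ × ∅, {p1} × {ρ}, {p2} × {ρ}, {p1} × {ν, ρ}, {p1} × {ξ, ρ}, {p1, p2} × {ρ}, {p2} × {ν, ρ}, {p2} × {ξ, ρ}, {p1} × {ν, ξ, ρ}, {p2} × {ν, ξ, ρ}, {p1, p2} × {ν, ρ}, {p1, p2} × {ξ, ρ}, {p1, p2} × {ν, ξ, ρ}}; |τ_{X×Y}| = 25.

Enumerate products U × V with U ∈ τ_X, V ∈ τ_Y (deduplicated):
  ∅ × ∅ = {} (∅)
  {p1} × {ρ} = {(p1,ρ)}
  {p2} × {ρ} = {(p2,ρ)}
  {p1} × {ν, ρ} = {(p1,ν), (p1,ρ)}
  {p1} × {ξ, ρ} = {(p1,ξ), (p1,ρ)}
  {p1, p2} × {ρ} = {(p1,ρ), (p2,ρ)}
  {p2} × {ν, ρ} = {(p2,ν), (p2,ρ)}
  {p2} × {ξ, ρ} = {(p2,ξ), (p2,ρ)}
  {p1} × {ν, ξ, ρ} = {(p1,ν), (p1,ξ), (p1,ρ)}
  {p2} × {ν, ξ, ρ} = {(p2,ν), (p2,ξ), (p2,ρ)}
  {p1, p2} × {ν, ρ} = {(p1,ν), (p1,ρ), (p2,ν), (p2,ρ)}
  {p1, p2} × {ξ, ρ} = {(p1,ξ), (p1,ρ), (p2,ξ), (p2,ρ)}
  {p1, p2} × {ν, ξ, ρ} = {(p1,ν), (p1,ξ), (p1,ρ), (p2,ν), (p2,ξ), (p2,ρ)}
These 13 distinct sets form the basis B.
Close under arbitrary unions to get τ_{X×Y}; counting gives |τ_{X×Y}| = 25.


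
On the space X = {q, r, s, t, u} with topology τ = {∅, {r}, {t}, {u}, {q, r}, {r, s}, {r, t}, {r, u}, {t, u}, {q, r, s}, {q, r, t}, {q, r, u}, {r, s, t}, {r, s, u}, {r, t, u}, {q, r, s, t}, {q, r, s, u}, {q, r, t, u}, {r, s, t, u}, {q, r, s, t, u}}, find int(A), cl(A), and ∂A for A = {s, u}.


int(A) = {u}, cl(A) = {s, u}, ∂A = {s}.

Closed sets in (X, τ) are complements of opens:
  closed(X, τ) = {∅, {q}, {s}, {t}, {u}, {q, s}, {q, t}, {q, u}, {s, t}, {s, u}, {t, u}, {q, r, s}, {q, s, t}, {q, s, u}, {q, t, u}, {s, t, u}, {q, r, s, t}, {q, r, s, u}, {q, s, t, u}, {q, r, s, t, u}}.
int(A) = ⋃ {U ∈ τ : U ⊆ A}. Opens contained in A: ∅, {u}.
Taking the union of these: int(A) = {u}.
cl(A) = ⋂ {C closed : A ⊆ C}. Closed sets containing A: {s, u}, {q, s, u}, {s, t, u}, {q, r, s, u}, {q, s, t, u}, {q, r, s, t, u}.
Intersecting these: cl(A) = {s, u}.
∂A = cl(A) ∖ int(A) = {s, u} ∖ {u} = {s}.


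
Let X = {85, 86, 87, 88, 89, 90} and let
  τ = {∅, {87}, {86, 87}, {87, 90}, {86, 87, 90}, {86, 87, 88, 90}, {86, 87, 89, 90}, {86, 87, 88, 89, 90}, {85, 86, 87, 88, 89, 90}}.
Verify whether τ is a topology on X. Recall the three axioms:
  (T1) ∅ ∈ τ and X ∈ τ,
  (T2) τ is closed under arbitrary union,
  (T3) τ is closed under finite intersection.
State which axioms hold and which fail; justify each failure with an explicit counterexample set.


τ IS a topology on X.

Axiom (T1): ∅ ∈ τ? Yes; X ∈ τ? Yes.
Axiom (T2/T3): check pairwise unions and intersections of members of τ.
All pairwise intersections and unions checked — each lies in τ. Therefore τ satisfies (T1), (T2), (T3): it IS a topology on X.


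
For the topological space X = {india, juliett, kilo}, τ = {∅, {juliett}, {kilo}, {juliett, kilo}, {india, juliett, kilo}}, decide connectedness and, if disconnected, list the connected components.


(X, τ) is connected.

Find clopen sets (U ∈ τ with X ∖ U ∈ τ):
  U = ∅, X ∖ U = {india, juliett, kilo} — both open, so U is clopen.
  U = {india, juliett, kilo}, X ∖ U = ∅ — both open, so U is clopen.
Only trivial clopens (∅ and X) exist, so (X, τ) is connected.
Compute connected components by grouping points that agree on all clopens:
  component: {india, juliett, kilo}


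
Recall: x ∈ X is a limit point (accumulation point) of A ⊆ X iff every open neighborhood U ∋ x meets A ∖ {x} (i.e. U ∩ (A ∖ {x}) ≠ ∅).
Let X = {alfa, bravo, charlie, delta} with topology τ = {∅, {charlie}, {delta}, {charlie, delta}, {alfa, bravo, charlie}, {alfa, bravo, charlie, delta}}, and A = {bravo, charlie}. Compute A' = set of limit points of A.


A' = {alfa, bravo}

For each x ∈ X, list the open sets U ∈ τ with x ∈ U, then check whether U ∩ (A ∖ {x}) ≠ ∅ for every such U.
  x = alfa: opens ∋ x are {alfa, bravo, charlie}, {alfa, bravo, charlie, delta}; each meets A ∖ {alfa}, so x IS a limit point.
  x = bravo: opens ∋ x are {alfa, bravo, charlie}, {alfa, bravo, charlie, delta}; each meets A ∖ {bravo}, so x IS a limit point.
  x = charlie: open {charlie} ∋ x has {charlie} ∩ (A ∖ {charlie}) = ∅, so x is NOT a limit point.
  x = delta: open {delta} ∋ x has {delta} ∩ (A ∖ {delta}) = ∅, so x is NOT a limit point.
Collecting: A' = {alfa, bravo}.


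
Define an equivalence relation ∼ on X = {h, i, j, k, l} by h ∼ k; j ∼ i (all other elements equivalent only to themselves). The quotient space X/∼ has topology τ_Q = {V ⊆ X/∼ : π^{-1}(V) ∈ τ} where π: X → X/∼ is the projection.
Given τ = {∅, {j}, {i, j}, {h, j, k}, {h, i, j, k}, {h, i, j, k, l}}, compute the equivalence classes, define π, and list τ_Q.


X/∼ = {[h=k], [i=j], [l]}; |τ_Q| = 4.

Equivalence classes: [h=k], [i=j], [l].
Quotient map π: X → X/∼ sends h ↦ [h=k], i ↦ [i=j], j ↦ [i=j], k ↦ [h=k], l ↦ [l].
For each subset V ⊆ X/∼, compute π^{-1}(V) ⊆ X and check whether π^{-1}(V) ∈ τ. V is open in τ_Q iff π^{-1}(V) ∈ τ.
  V = {}: π^{-1}(V) = ∅ ∈ τ ✓.
  V = {[h=k]}: π^{-1}(V) = {h, k} ∉ τ ✗.
  V = {[i=j]}: π^{-1}(V) = {i, j} ∈ τ ✓.
  V = {[h=k], [i=j]}: π^{-1}(V) = {h, i, j, k} ∈ τ ✓.
  V = {[l]}: π^{-1}(V) = {l} ∉ τ ✗.
  V = {[h=k], [l]}: π^{-1}(V) = {h, k, l} ∉ τ ✗.
  V = {[i=j], [l]}: π^{-1}(V) = {i, j, l} ∉ τ ✗.
  V = {[h=k], [i=j], [l]}: π^{-1}(V) = {h, i, j, k, l} ∈ τ ✓.
Open sets in the quotient: τ_Q = {{}, {[i=j]}, {[h=k], [i=j]}, {[h=k], [i=j], [l]}} (4 elements).


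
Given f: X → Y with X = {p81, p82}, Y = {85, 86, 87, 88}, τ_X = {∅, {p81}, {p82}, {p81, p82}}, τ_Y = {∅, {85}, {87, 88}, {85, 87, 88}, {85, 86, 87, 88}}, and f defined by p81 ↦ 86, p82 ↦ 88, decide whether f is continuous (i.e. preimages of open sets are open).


f IS continuous.

Compute f^{-1}(U) for each U ∈ τ_Y:
  U = ∅: f^{-1}(U) = ∅ ∈ τ_X ✓.
  U = {85}: f^{-1}(U) = ∅ ∈ τ_X ✓.
  U = {87, 88}: f^{-1}(U) = {p82} ∈ τ_X ✓.
  U = {85, 87, 88}: f^{-1}(U) = {p82} ∈ τ_X ✓.
  U = {85, 86, 87, 88}: f^{-1}(U) = {p81, p82} ∈ τ_X ✓.
Every preimage lies in τ_X, so f IS continuous.


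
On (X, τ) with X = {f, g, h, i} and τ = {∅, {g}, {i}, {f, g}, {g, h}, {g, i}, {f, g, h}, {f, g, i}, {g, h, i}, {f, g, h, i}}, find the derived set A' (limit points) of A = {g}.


A' = {f, h}

For each x ∈ X, list the open sets U ∈ τ with x ∈ U, then check whether U ∩ (A ∖ {x}) ≠ ∅ for every such U.
  x = f: opens ∋ x are {f, g}, {f, g, h}, {f, g, i}, {f, g, h, i}; each meets A ∖ {f}, so x IS a limit point.
  x = g: open {g} ∋ x has {g} ∩ (A ∖ {g}) = ∅, so x is NOT a limit point.
  x = h: opens ∋ x are {g, h}, {f, g, h}, {g, h, i}, {f, g, h, i}; each meets A ∖ {h}, so x IS a limit point.
  x = i: open {i} ∋ x has {i} ∩ (A ∖ {i}) = ∅, so x is NOT a limit point.
Collecting: A' = {f, h}.


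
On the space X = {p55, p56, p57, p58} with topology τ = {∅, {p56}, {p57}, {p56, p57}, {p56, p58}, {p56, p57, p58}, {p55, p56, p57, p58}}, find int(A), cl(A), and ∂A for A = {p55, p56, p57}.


int(A) = {p56, p57}, cl(A) = {p55, p56, p57, p58}, ∂A = {p55, p58}.

Closed sets in (X, τ) are complements of opens:
  closed(X, τ) = {∅, {p55}, {p55, p57}, {p55, p58}, {p55, p56, p58}, {p55, p57, p58}, {p55, p56, p57, p58}}.
int(A) = ⋃ {U ∈ τ : U ⊆ A}. Opens contained in A: ∅, {p56}, {p57}, {p56, p57}.
Taking the union of these: int(A) = {p56, p57}.
cl(A) = ⋂ {C closed : A ⊆ C}. Closed sets containing A: {p55, p56, p57, p58}.
Intersecting these: cl(A) = {p55, p56, p57, p58}.
∂A = cl(A) ∖ int(A) = {p55, p56, p57, p58} ∖ {p56, p57} = {p55, p58}.


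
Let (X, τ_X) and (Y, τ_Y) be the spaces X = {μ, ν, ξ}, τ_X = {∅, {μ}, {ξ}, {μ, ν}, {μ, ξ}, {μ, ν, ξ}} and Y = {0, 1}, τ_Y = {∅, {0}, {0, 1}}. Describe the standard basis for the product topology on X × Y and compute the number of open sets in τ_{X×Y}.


Basis B = {∅ × ∅, {μ} × {0}, {ξ} × {0}, {μ} × {0, 1}, {μ, ν} × {0}, {μ, ξ} × {0}, {ξ} × {0, 1}, {μ, ν, ξ} × {0}, {μ, ν} × {0, 1}, {μ, ξ} × {0, 1}, {μ, ν, ξ} × {0, 1}}; |τ_{X×Y}| = 18.

Enumerate products U × V with U ∈ τ_X, V ∈ τ_Y (deduplicated):
  ∅ × ∅ = {} (∅)
  {μ} × {0} = {(μ,0)}
  {ξ} × {0} = {(ξ,0)}
  {μ} × {0, 1} = {(μ,0), (μ,1)}
  {μ, ν} × {0} = {(μ,0), (ν,0)}
  {μ, ξ} × {0} = {(μ,0), (ξ,0)}
  {ξ} × {0, 1} = {(ξ,0), (ξ,1)}
  {μ, ν, ξ} × {0} = {(μ,0), (ν,0), (ξ,0)}
  {μ, ν} × {0, 1} = {(μ,0), (μ,1), (ν,0), (ν,1)}
  {μ, ξ} × {0, 1} = {(μ,0), (μ,1), (ξ,0), (ξ,1)}
  {μ, ν, ξ} × {0, 1} = {(μ,0), (μ,1), (ν,0), (ν,1), (ξ,0), (ξ,1)}
These 11 distinct sets form the basis B.
Close under arbitrary unions to get τ_{X×Y}; counting gives |τ_{X×Y}| = 18.


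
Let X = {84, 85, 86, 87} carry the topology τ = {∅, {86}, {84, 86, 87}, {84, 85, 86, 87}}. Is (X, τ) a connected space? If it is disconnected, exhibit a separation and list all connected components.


(X, τ) is connected.

Find clopen sets (U ∈ τ with X ∖ U ∈ τ):
  U = ∅, X ∖ U = {84, 85, 86, 87} — both open, so U is clopen.
  U = {84, 85, 86, 87}, X ∖ U = ∅ — both open, so U is clopen.
Only trivial clopens (∅ and X) exist, so (X, τ) is connected.
Compute connected components by grouping points that agree on all clopens:
  component: {84, 85, 86, 87}


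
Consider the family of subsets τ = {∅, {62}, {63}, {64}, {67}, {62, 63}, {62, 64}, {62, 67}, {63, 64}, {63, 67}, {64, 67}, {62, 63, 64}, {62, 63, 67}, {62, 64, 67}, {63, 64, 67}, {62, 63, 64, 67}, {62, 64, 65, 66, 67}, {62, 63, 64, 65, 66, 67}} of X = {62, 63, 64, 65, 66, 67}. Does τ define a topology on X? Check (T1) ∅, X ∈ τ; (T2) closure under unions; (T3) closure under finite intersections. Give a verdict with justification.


τ IS a topology on X.

Axiom (T1): ∅ ∈ τ? Yes; X ∈ τ? Yes.
Axiom (T2/T3): check pairwise unions and intersections of members of τ.
All pairwise intersections and unions checked — each lies in τ. Therefore τ satisfies (T1), (T2), (T3): it IS a topology on X.


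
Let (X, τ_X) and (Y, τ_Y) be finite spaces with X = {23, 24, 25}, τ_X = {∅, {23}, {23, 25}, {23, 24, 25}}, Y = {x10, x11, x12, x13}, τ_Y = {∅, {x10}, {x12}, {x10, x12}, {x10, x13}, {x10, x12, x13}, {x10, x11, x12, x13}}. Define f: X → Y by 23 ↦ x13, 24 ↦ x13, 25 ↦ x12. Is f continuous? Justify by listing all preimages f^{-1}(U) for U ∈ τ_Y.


f is NOT continuous.

Compute f^{-1}(U) for each U ∈ τ_Y:
  U = ∅: f^{-1}(U) = ∅ ∈ τ_X ✓.
  U = {x10}: f^{-1}(U) = ∅ ∈ τ_X ✓.
  U = {x12}: f^{-1}(U) = {25} ∉ τ_X ✗.
  U = {x10, x12}: f^{-1}(U) = {25} ∉ τ_X ✗.
  U = {x10, x13}: f^{-1}(U) = {23, 24} ∉ τ_X ✗.
  U = {x10, x12, x13}: f^{-1}(U) = {23, 24, 25} ∈ τ_X ✓.
  U = {x10, x11, x12, x13}: f^{-1}(U) = {23, 24, 25} ∈ τ_X ✓.
Found U = {x12} with f^{-1}(U) = {25} not in τ_X. Therefore f is NOT continuous.


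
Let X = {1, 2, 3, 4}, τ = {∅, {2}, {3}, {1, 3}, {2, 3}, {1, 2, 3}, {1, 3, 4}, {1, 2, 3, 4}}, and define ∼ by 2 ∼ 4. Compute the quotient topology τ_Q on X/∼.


X/∼ = {[1], [2=4], [3]}; |τ_Q| = 4.

Equivalence classes: [1], [2=4], [3].
Quotient map π: X → X/∼ sends 1 ↦ [1], 2 ↦ [2=4], 3 ↦ [3], 4 ↦ [2=4].
For each subset V ⊆ X/∼, compute π^{-1}(V) ⊆ X and check whether π^{-1}(V) ∈ τ. V is open in τ_Q iff π^{-1}(V) ∈ τ.
  V = {}: π^{-1}(V) = ∅ ∈ τ ✓.
  V = {[1]}: π^{-1}(V) = {1} ∉ τ ✗.
  V = {[2=4]}: π^{-1}(V) = {2, 4} ∉ τ ✗.
  V = {[1], [2=4]}: π^{-1}(V) = {1, 2, 4} ∉ τ ✗.
  V = {[3]}: π^{-1}(V) = {3} ∈ τ ✓.
  V = {[1], [3]}: π^{-1}(V) = {1, 3} ∈ τ ✓.
  V = {[2=4], [3]}: π^{-1}(V) = {2, 3, 4} ∉ τ ✗.
  V = {[1], [2=4], [3]}: π^{-1}(V) = {1, 2, 3, 4} ∈ τ ✓.
Open sets in the quotient: τ_Q = {{}, {[3]}, {[1], [3]}, {[1], [2=4], [3]}} (4 elements).


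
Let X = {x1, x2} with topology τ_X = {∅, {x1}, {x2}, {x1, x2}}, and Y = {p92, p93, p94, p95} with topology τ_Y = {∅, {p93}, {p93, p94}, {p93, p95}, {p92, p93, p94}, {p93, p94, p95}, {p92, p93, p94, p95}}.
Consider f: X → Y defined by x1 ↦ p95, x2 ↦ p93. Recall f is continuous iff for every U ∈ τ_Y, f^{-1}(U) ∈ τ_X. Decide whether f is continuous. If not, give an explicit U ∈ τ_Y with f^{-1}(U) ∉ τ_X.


f IS continuous.

Compute f^{-1}(U) for each U ∈ τ_Y:
  U = ∅: f^{-1}(U) = ∅ ∈ τ_X ✓.
  U = {p93}: f^{-1}(U) = {x2} ∈ τ_X ✓.
  U = {p93, p94}: f^{-1}(U) = {x2} ∈ τ_X ✓.
  U = {p93, p95}: f^{-1}(U) = {x1, x2} ∈ τ_X ✓.
  U = {p92, p93, p94}: f^{-1}(U) = {x2} ∈ τ_X ✓.
  U = {p93, p94, p95}: f^{-1}(U) = {x1, x2} ∈ τ_X ✓.
  U = {p92, p93, p94, p95}: f^{-1}(U) = {x1, x2} ∈ τ_X ✓.
Every preimage lies in τ_X, so f IS continuous.


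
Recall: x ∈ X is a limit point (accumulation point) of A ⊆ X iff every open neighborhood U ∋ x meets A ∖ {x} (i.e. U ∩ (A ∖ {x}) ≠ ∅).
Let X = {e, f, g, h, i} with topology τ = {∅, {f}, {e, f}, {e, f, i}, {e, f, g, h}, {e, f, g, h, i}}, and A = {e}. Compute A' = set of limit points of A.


A' = {g, h, i}

For each x ∈ X, list the open sets U ∈ τ with x ∈ U, then check whether U ∩ (A ∖ {x}) ≠ ∅ for every such U.
  x = e: open {e, f} ∋ x has {e, f} ∩ (A ∖ {e}) = ∅, so x is NOT a limit point.
  x = f: open {f} ∋ x has {f} ∩ (A ∖ {f}) = ∅, so x is NOT a limit point.
  x = g: opens ∋ x are {e, f, g, h}, {e, f, g, h, i}; each meets A ∖ {g}, so x IS a limit point.
  x = h: opens ∋ x are {e, f, g, h}, {e, f, g, h, i}; each meets A ∖ {h}, so x IS a limit point.
  x = i: opens ∋ x are {e, f, i}, {e, f, g, h, i}; each meets A ∖ {i}, so x IS a limit point.
Collecting: A' = {g, h, i}.


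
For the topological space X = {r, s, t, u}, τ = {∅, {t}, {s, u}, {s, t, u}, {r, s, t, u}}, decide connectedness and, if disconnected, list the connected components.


(X, τ) is connected.

Find clopen sets (U ∈ τ with X ∖ U ∈ τ):
  U = ∅, X ∖ U = {r, s, t, u} — both open, so U is clopen.
  U = {r, s, t, u}, X ∖ U = ∅ — both open, so U is clopen.
Only trivial clopens (∅ and X) exist, so (X, τ) is connected.
Compute connected components by grouping points that agree on all clopens:
  component: {r, s, t, u}


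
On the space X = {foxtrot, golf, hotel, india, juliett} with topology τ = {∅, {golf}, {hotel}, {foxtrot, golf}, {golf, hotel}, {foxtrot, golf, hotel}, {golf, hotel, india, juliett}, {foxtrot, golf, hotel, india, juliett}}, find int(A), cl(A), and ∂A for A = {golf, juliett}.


int(A) = {golf}, cl(A) = {foxtrot, golf, india, juliett}, ∂A = {foxtrot, india, juliett}.

Closed sets in (X, τ) are complements of opens:
  closed(X, τ) = {∅, {foxtrot}, {india, juliett}, {foxtrot, india, juliett}, {hotel, india, juliett}, {foxtrot, golf, india, juliett}, {foxtrot, hotel, india, juliett}, {foxtrot, golf, hotel, india, juliett}}.
int(A) = ⋃ {U ∈ τ : U ⊆ A}. Opens contained in A: ∅, {golf}.
Taking the union of these: int(A) = {golf}.
cl(A) = ⋂ {C closed : A ⊆ C}. Closed sets containing A: {foxtrot, golf, india, juliett}, {foxtrot, golf, hotel, india, juliett}.
Intersecting these: cl(A) = {foxtrot, golf, india, juliett}.
∂A = cl(A) ∖ int(A) = {foxtrot, golf, india, juliett} ∖ {golf} = {foxtrot, india, juliett}.


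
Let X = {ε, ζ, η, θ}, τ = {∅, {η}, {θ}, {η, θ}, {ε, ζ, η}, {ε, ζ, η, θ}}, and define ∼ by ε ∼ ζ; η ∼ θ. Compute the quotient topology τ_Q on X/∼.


X/∼ = {[ε=ζ], [η=θ]}; |τ_Q| = 3.

Equivalence classes: [ε=ζ], [η=θ].
Quotient map π: X → X/∼ sends ε ↦ [ε=ζ], ζ ↦ [ε=ζ], η ↦ [η=θ], θ ↦ [η=θ].
For each subset V ⊆ X/∼, compute π^{-1}(V) ⊆ X and check whether π^{-1}(V) ∈ τ. V is open in τ_Q iff π^{-1}(V) ∈ τ.
  V = {}: π^{-1}(V) = ∅ ∈ τ ✓.
  V = {[ε=ζ]}: π^{-1}(V) = {ε, ζ} ∉ τ ✗.
  V = {[η=θ]}: π^{-1}(V) = {η, θ} ∈ τ ✓.
  V = {[ε=ζ], [η=θ]}: π^{-1}(V) = {ε, ζ, η, θ} ∈ τ ✓.
Open sets in the quotient: τ_Q = {{}, {[η=θ]}, {[ε=ζ], [η=θ]}} (3 elements).


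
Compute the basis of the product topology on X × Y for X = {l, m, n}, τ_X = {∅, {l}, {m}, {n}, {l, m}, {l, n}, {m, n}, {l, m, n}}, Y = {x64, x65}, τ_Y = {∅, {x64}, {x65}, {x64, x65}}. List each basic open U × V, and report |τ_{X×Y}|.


Basis B = {∅ × ∅, {l} × {x64}, {l} × {x65}, {m} × {x64}, {m} × {x65}, {n} × {x64}, {n} × {x65}, {l} × {x64, x65}, {l, m} × {x64}, {l, n} × {x64}, {l, m} × {x65}, {l, n} × {x65}, {m} × {x64, x65}, {m, n} × {x64}, {m, n} × {x65}, {n} × {x64, x65}, {l, m, n} × {x64}, {l, m, n} × {x65}, {l, m} × {x64, x65}, {l, n} × {x64, x65}, {m, n} × {x64, x65}, {l, m, n} × {x64, x65}}; |τ_{X×Y}| = 64.

Enumerate products U × V with U ∈ τ_X, V ∈ τ_Y (deduplicated):
  ∅ × ∅ = {} (∅)
  {l} × {x64} = {(l,x64)}
  {l} × {x65} = {(l,x65)}
  {m} × {x64} = {(m,x64)}
  {m} × {x65} = {(m,x65)}
  {n} × {x64} = {(n,x64)}
  {n} × {x65} = {(n,x65)}
  {l} × {x64, x65} = {(l,x64), (l,x65)}
  {l, m} × {x64} = {(l,x64), (m,x64)}
  {l, n} × {x64} = {(l,x64), (n,x64)}
  {l, m} × {x65} = {(l,x65), (m,x65)}
  {l, n} × {x65} = {(l,x65), (n,x65)}
  {m} × {x64, x65} = {(m,x64), (m,x65)}
  {m, n} × {x64} = {(m,x64), (n,x64)}
  {m, n} × {x65} = {(m,x65), (n,x65)}
  {n} × {x64, x65} = {(n,x64), (n,x65)}
  {l, m, n} × {x64} = {(l,x64), (m,x64), (n,x64)}
  {l, m, n} × {x65} = {(l,x65), (m,x65), (n,x65)}
  {l, m} × {x64, x65} = {(l,x64), (l,x65), (m,x64), (m,x65)}
  {l, n} × {x64, x65} = {(l,x64), (l,x65), (n,x64), (n,x65)}
  {m, n} × {x64, x65} = {(m,x64), (m,x65), (n,x64), (n,x65)}
  {l, m, n} × {x64, x65} = {(l,x64), (l,x65), (m,x64), (m,x65), (n,x64), (n,x65)}
These 22 distinct sets form the basis B.
Close under arbitrary unions to get τ_{X×Y}; counting gives |τ_{X×Y}| = 64.


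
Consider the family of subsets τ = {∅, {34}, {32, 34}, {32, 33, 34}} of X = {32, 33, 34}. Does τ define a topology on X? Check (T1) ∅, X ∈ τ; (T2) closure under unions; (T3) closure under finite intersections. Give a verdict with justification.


τ IS a topology on X.

Axiom (T1): ∅ ∈ τ? Yes; X ∈ τ? Yes.
Axiom (T2/T3): check pairwise unions and intersections of members of τ.
All pairwise intersections and unions checked — each lies in τ. Therefore τ satisfies (T1), (T2), (T3): it IS a topology on X.


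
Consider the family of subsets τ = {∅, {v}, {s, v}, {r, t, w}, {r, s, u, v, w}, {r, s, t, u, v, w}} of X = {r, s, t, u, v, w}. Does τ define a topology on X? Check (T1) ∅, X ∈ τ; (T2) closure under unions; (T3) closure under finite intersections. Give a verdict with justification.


τ is NOT a topology on X.

Axiom (T1): ∅ ∈ τ? Yes; X ∈ τ? Yes.
Axiom (T2/T3): check pairwise unions and intersections of members of τ.
Counterexample for (T2): {v} ∪ {r, t, w} = {r, t, v, w} ∉ τ. Therefore τ is NOT a topology.


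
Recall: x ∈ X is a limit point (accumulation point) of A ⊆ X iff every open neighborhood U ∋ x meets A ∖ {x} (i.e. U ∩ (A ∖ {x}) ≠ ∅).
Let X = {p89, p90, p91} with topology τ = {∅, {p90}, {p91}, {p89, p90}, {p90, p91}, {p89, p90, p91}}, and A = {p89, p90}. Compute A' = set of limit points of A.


A' = {p89}

For each x ∈ X, list the open sets U ∈ τ with x ∈ U, then check whether U ∩ (A ∖ {x}) ≠ ∅ for every such U.
  x = p89: opens ∋ x are {p89, p90}, {p89, p90, p91}; each meets A ∖ {p89}, so x IS a limit point.
  x = p90: open {p90} ∋ x has {p90} ∩ (A ∖ {p90}) = ∅, so x is NOT a limit point.
  x = p91: open {p91} ∋ x has {p91} ∩ (A ∖ {p91}) = ∅, so x is NOT a limit point.
Collecting: A' = {p89}.


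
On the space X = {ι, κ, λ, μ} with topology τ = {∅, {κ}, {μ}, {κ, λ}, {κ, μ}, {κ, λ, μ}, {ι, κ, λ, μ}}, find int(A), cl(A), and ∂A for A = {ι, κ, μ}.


int(A) = {κ, μ}, cl(A) = {ι, κ, λ, μ}, ∂A = {ι, λ}.

Closed sets in (X, τ) are complements of opens:
  closed(X, τ) = {∅, {ι}, {ι, λ}, {ι, μ}, {ι, κ, λ}, {ι, λ, μ}, {ι, κ, λ, μ}}.
int(A) = ⋃ {U ∈ τ : U ⊆ A}. Opens contained in A: ∅, {κ}, {μ}, {κ, μ}.
Taking the union of these: int(A) = {κ, μ}.
cl(A) = ⋂ {C closed : A ⊆ C}. Closed sets containing A: {ι, κ, λ, μ}.
Intersecting these: cl(A) = {ι, κ, λ, μ}.
∂A = cl(A) ∖ int(A) = {ι, κ, λ, μ} ∖ {κ, μ} = {ι, λ}.


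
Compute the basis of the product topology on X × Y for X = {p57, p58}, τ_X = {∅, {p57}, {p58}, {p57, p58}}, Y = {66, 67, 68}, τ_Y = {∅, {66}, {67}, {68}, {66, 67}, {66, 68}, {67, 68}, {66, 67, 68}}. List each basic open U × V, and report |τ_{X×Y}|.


Basis B = {∅ × ∅, {p57} × {66}, {p57} × {67}, {p57} × {68}, {p58} × {66}, {p58} × {67}, {p58} × {68}, {p57} × {66, 67}, {p57} × {66, 68}, {p57, p58} × {66}, {p57} × {67, 68}, {p57, p58} × {67}, {p57, p58} × {68}, {p58} × {66, 67}, {p58} × {66, 68}, {p58} × {67, 68}, {p57} × {66, 67, 68}, {p58} × {66, 67, 68}, {p57, p58} × {66, 67}, {p57, p58} × {66, 68}, {p57, p58} × {67, 68}, {p57, p58} × {66, 67, 68}}; |τ_{X×Y}| = 64.

Enumerate products U × V with U ∈ τ_X, V ∈ τ_Y (deduplicated):
  ∅ × ∅ = {} (∅)
  {p57} × {66} = {(p57,66)}
  {p57} × {67} = {(p57,67)}
  {p57} × {68} = {(p57,68)}
  {p58} × {66} = {(p58,66)}
  {p58} × {67} = {(p58,67)}
  {p58} × {68} = {(p58,68)}
  {p57} × {66, 67} = {(p57,66), (p57,67)}
  {p57} × {66, 68} = {(p57,66), (p57,68)}
  {p57, p58} × {66} = {(p57,66), (p58,66)}
  {p57} × {67, 68} = {(p57,67), (p57,68)}
  {p57, p58} × {67} = {(p57,67), (p58,67)}
  {p57, p58} × {68} = {(p57,68), (p58,68)}
  {p58} × {66, 67} = {(p58,66), (p58,67)}
  {p58} × {66, 68} = {(p58,66), (p58,68)}
  {p58} × {67, 68} = {(p58,67), (p58,68)}
  {p57} × {66, 67, 68} = {(p57,66), (p57,67), (p57,68)}
  {p58} × {66, 67, 68} = {(p58,66), (p58,67), (p58,68)}
  {p57, p58} × {66, 67} = {(p57,66), (p57,67), (p58,66), (p58,67)}
  {p57, p58} × {66, 68} = {(p57,66), (p57,68), (p58,66), (p58,68)}
  {p57, p58} × {67, 68} = {(p57,67), (p57,68), (p58,67), (p58,68)}
  {p57, p58} × {66, 67, 68} = {(p57,66), (p57,67), (p57,68), (p58,66), (p58,67), (p58,68)}
These 22 distinct sets form the basis B.
Close under arbitrary unions to get τ_{X×Y}; counting gives |τ_{X×Y}| = 64.


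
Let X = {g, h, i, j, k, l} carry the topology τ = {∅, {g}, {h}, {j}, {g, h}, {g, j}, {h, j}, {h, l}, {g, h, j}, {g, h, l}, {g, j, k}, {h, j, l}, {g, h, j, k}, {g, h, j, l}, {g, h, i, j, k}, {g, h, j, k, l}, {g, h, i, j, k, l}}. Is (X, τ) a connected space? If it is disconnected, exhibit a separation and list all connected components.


(X, τ) is connected.

Find clopen sets (U ∈ τ with X ∖ U ∈ τ):
  U = ∅, X ∖ U = {g, h, i, j, k, l} — both open, so U is clopen.
  U = {g, h, i, j, k, l}, X ∖ U = ∅ — both open, so U is clopen.
Only trivial clopens (∅ and X) exist, so (X, τ) is connected.
Compute connected components by grouping points that agree on all clopens:
  component: {g, h, i, j, k, l}


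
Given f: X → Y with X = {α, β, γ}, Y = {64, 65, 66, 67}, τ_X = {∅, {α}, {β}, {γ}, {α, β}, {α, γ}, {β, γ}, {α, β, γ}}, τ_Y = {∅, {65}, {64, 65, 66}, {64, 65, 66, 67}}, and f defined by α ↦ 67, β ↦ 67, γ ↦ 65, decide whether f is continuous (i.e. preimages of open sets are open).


f IS continuous.

Compute f^{-1}(U) for each U ∈ τ_Y:
  U = ∅: f^{-1}(U) = ∅ ∈ τ_X ✓.
  U = {65}: f^{-1}(U) = {γ} ∈ τ_X ✓.
  U = {64, 65, 66}: f^{-1}(U) = {γ} ∈ τ_X ✓.
  U = {64, 65, 66, 67}: f^{-1}(U) = {α, β, γ} ∈ τ_X ✓.
Every preimage lies in τ_X, so f IS continuous.


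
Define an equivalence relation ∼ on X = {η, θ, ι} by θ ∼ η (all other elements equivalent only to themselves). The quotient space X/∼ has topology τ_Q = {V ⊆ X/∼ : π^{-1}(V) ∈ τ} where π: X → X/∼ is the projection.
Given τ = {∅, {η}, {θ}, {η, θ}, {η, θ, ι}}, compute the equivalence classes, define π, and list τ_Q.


X/∼ = {[η=θ], [ι]}; |τ_Q| = 3.

Equivalence classes: [η=θ], [ι].
Quotient map π: X → X/∼ sends η ↦ [η=θ], θ ↦ [η=θ], ι ↦ [ι].
For each subset V ⊆ X/∼, compute π^{-1}(V) ⊆ X and check whether π^{-1}(V) ∈ τ. V is open in τ_Q iff π^{-1}(V) ∈ τ.
  V = {}: π^{-1}(V) = ∅ ∈ τ ✓.
  V = {[η=θ]}: π^{-1}(V) = {η, θ} ∈ τ ✓.
  V = {[ι]}: π^{-1}(V) = {ι} ∉ τ ✗.
  V = {[η=θ], [ι]}: π^{-1}(V) = {η, θ, ι} ∈ τ ✓.
Open sets in the quotient: τ_Q = {{}, {[η=θ]}, {[η=θ], [ι]}} (3 elements).


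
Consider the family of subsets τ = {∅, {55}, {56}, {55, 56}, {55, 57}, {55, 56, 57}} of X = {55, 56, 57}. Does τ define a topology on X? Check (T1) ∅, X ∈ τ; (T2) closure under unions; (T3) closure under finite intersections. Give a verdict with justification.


τ IS a topology on X.

Axiom (T1): ∅ ∈ τ? Yes; X ∈ τ? Yes.
Axiom (T2/T3): check pairwise unions and intersections of members of τ.
All pairwise intersections and unions checked — each lies in τ. Therefore τ satisfies (T1), (T2), (T3): it IS a topology on X.


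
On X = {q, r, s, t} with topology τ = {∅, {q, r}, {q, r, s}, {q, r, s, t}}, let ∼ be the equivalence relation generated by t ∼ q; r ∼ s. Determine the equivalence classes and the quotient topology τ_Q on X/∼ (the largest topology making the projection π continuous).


X/∼ = {[q=t], [r=s]}; |τ_Q| = 2.

Equivalence classes: [q=t], [r=s].
Quotient map π: X → X/∼ sends q ↦ [q=t], r ↦ [r=s], s ↦ [r=s], t ↦ [q=t].
For each subset V ⊆ X/∼, compute π^{-1}(V) ⊆ X and check whether π^{-1}(V) ∈ τ. V is open in τ_Q iff π^{-1}(V) ∈ τ.
  V = {}: π^{-1}(V) = ∅ ∈ τ ✓.
  V = {[q=t]}: π^{-1}(V) = {q, t} ∉ τ ✗.
  V = {[r=s]}: π^{-1}(V) = {r, s} ∉ τ ✗.
  V = {[q=t], [r=s]}: π^{-1}(V) = {q, r, s, t} ∈ τ ✓.
Open sets in the quotient: τ_Q = {{}, {[q=t], [r=s]}} (2 elements).
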